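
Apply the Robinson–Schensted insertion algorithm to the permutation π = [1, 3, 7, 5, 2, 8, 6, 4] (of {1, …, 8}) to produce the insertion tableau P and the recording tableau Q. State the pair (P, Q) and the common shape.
P = [1, 2, 4, 6] / [3, 5] / [7, 8];  Q = [1, 2, 3, 6] / [4, 7] / [5, 8];  common shape = (4, 2, 2)

Row-insert the values π_1, π_2, … into P one at a time, bumping the leftmost entry strictly greater than the inserted value down to the next row. The recording tableau Q records, in position (i, j), the step at which that cell was added to P.
  Insert 1 (step 1): P = [1];  Q = [1]
  Insert 3 (step 2): P = [1, 3];  Q = [1, 2]
  Insert 7 (step 3): P = [1, 3, 7];  Q = [1, 2, 3]
  Insert 5 (step 4): P = [1, 3, 5] / [7];  Q = [1, 2, 3] / [4]
  Insert 2 (step 5): P = [1, 2, 5] / [3] / [7];  Q = [1, 2, 3] / [4] / [5]
  Insert 8 (step 6): P = [1, 2, 5, 8] / [3] / [7];  Q = [1, 2, 3, 6] / [4] / [5]
  Insert 6 (step 7): P = [1, 2, 5, 6] / [3, 8] / [7];  Q = [1, 2, 3, 6] / [4, 7] / [5]
  Insert 4 (step 8): P = [1, 2, 4, 6] / [3, 5] / [7, 8];  Q = [1, 2, 3, 6] / [4, 7] / [5, 8]
Final shape: (4, 2, 2).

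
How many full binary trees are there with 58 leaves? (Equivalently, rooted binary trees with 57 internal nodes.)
C_57 = 26700952856774851904245220912664

These full binary trees are counted by the Catalan number C_n = (1/(n + 1)) · C(2n, n). For n = 57: C_57 = (1/58) · C(114, 57) = 1548655265692941410446222812934512/58 = 26700952856774851904245220912664.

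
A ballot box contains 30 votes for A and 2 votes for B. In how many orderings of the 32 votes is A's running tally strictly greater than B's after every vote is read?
Strict-lead orderings = 434

Total orderings of the 32 votes with 30 for A: C(32, 30) = 496. By the Bertrand ballot formula (Cycle Lemma / reflection principle), the number of orderings in which A is strictly ahead of B throughout is (p − q)/(p + q) · C(p + q, p) = (30 − 2)/(30 + 2) · 496 = 434.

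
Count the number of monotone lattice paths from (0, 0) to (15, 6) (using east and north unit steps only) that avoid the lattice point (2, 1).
Number of paths = 28560

Total paths from (0, 0) to (15, 6): C(21, 15) = 54264. Paths through (2, 1): (paths (0, 0) → (2, 1)) × (paths (2, 1) → (15, 6)) = C(3, 2) · C(18, 13) = 3 · 8568 = 25704. Avoidance count = 54264 − 25704 = 28560.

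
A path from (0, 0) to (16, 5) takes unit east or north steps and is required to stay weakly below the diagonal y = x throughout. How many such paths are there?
Number of paths = 14364

By the reflection principle (André's argument), the number of monotone paths to (16, 5) with n ≤ m that never go above y = x is C(21, 16) − C(21, 17) = 20349 − 5985 = 14364.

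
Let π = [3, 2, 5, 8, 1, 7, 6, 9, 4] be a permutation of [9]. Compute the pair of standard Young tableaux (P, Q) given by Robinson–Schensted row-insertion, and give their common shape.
P = [1, 4, 6, 9] / [2, 5] / [3, 7] / [8];  Q = [1, 3, 4, 8] / [2, 6] / [5, 7] / [9];  common shape = (4, 2, 2, 1)

Row-insert the values π_1, π_2, … into P one at a time, bumping the leftmost entry strictly greater than the inserted value down to the next row. The recording tableau Q records, in position (i, j), the step at which that cell was added to P.
  Insert 3 (step 1): P = [3];  Q = [1]
  Insert 2 (step 2): P = [2] / [3];  Q = [1] / [2]
  Insert 5 (step 3): P = [2, 5] / [3];  Q = [1, 3] / [2]
  Insert 8 (step 4): P = [2, 5, 8] / [3];  Q = [1, 3, 4] / [2]
  Insert 1 (step 5): P = [1, 5, 8] / [2] / [3];  Q = [1, 3, 4] / [2] / [5]
  Insert 7 (step 6): P = [1, 5, 7] / [2, 8] / [3];  Q = [1, 3, 4] / [2, 6] / [5]
  Insert 6 (step 7): P = [1, 5, 6] / [2, 7] / [3, 8];  Q = [1, 3, 4] / [2, 6] / [5, 7]
  Insert 9 (step 8): P = [1, 5, 6, 9] / [2, 7] / [3, 8];  Q = [1, 3, 4, 8] / [2, 6] / [5, 7]
  Insert 4 (step 9): P = [1, 4, 6, 9] / [2, 5] / [3, 7] / [8];  Q = [1, 3, 4, 8] / [2, 6] / [5, 7] / [9]
Final shape: (4, 2, 2, 1).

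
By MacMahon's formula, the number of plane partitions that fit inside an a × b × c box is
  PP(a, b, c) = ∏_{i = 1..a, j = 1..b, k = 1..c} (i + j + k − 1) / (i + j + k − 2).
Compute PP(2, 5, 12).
PP(2, 5, 12) = 8836464

Evaluate the triple product over i = 1..2, j = 1..5, k = 1..12. The factors are (2/1) · (3/2) · (4/3) · (5/4) · (6/5) · (7/6) · (8/7) · (9/8) · … (120 factors total). The numerators and denominators telescope so the product is an integer; carrying out the multiplication exactly gives PP(2, 5, 12) = 8836464.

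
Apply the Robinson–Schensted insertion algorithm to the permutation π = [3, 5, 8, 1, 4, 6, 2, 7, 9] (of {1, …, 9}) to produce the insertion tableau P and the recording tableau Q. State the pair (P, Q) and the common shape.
P = [1, 2, 6, 7, 9] / [3, 4, 8] / [5];  Q = [1, 2, 3, 8, 9] / [4, 5, 6] / [7];  common shape = (5, 3, 1)

Row-insert the values π_1, π_2, … into P one at a time, bumping the leftmost entry strictly greater than the inserted value down to the next row. The recording tableau Q records, in position (i, j), the step at which that cell was added to P.
  Insert 3 (step 1): P = [3];  Q = [1]
  Insert 5 (step 2): P = [3, 5];  Q = [1, 2]
  Insert 8 (step 3): P = [3, 5, 8];  Q = [1, 2, 3]
  Insert 1 (step 4): P = [1, 5, 8] / [3];  Q = [1, 2, 3] / [4]
  Insert 4 (step 5): P = [1, 4, 8] / [3, 5];  Q = [1, 2, 3] / [4, 5]
  Insert 6 (step 6): P = [1, 4, 6] / [3, 5, 8];  Q = [1, 2, 3] / [4, 5, 6]
  Insert 2 (step 7): P = [1, 2, 6] / [3, 4, 8] / [5];  Q = [1, 2, 3] / [4, 5, 6] / [7]
  Insert 7 (step 8): P = [1, 2, 6, 7] / [3, 4, 8] / [5];  Q = [1, 2, 3, 8] / [4, 5, 6] / [7]
  Insert 9 (step 9): P = [1, 2, 6, 7, 9] / [3, 4, 8] / [5];  Q = [1, 2, 3, 8, 9] / [4, 5, 6] / [7]
Final shape: (5, 3, 1).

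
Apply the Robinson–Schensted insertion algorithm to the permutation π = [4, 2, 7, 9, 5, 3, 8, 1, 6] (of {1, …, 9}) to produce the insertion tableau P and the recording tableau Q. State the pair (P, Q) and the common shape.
P = [1, 3, 6] / [2, 5, 8] / [4, 9] / [7];  Q = [1, 3, 4] / [2, 5, 7] / [6, 9] / [8];  common shape = (3, 3, 2, 1)

Row-insert the values π_1, π_2, … into P one at a time, bumping the leftmost entry strictly greater than the inserted value down to the next row. The recording tableau Q records, in position (i, j), the step at which that cell was added to P.
  Insert 4 (step 1): P = [4];  Q = [1]
  Insert 2 (step 2): P = [2] / [4];  Q = [1] / [2]
  Insert 7 (step 3): P = [2, 7] / [4];  Q = [1, 3] / [2]
  Insert 9 (step 4): P = [2, 7, 9] / [4];  Q = [1, 3, 4] / [2]
  Insert 5 (step 5): P = [2, 5, 9] / [4, 7];  Q = [1, 3, 4] / [2, 5]
  Insert 3 (step 6): P = [2, 3, 9] / [4, 5] / [7];  Q = [1, 3, 4] / [2, 5] / [6]
  Insert 8 (step 7): P = [2, 3, 8] / [4, 5, 9] / [7];  Q = [1, 3, 4] / [2, 5, 7] / [6]
  Insert 1 (step 8): P = [1, 3, 8] / [2, 5, 9] / [4] / [7];  Q = [1, 3, 4] / [2, 5, 7] / [6] / [8]
  Insert 6 (step 9): P = [1, 3, 6] / [2, 5, 8] / [4, 9] / [7];  Q = [1, 3, 4] / [2, 5, 7] / [6, 9] / [8]
Final shape: (3, 3, 2, 1).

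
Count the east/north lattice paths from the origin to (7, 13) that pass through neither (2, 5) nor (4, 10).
Number of paths = 39293

Inclusion–exclusion. Total paths: C(20, 7) = 77520. Through P₁: C(7, 2)·C(13, 5) = 27027. Through P₂: C(14, 4)·C(6, 3) = 20020. Since P₁ is strictly southwest of P₂, a monotone path through both must visit P₁ then P₂; paths through both = C(7, 2)·C(7, 2)·C(6, 3) = 8820. Avoid both = 77520 − 27027 − 20020 + 8820 = 39293.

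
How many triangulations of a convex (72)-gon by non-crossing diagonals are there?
C_70 = 1321422108420282270489942177190229544600

These polygon triangulations are counted by the Catalan number C_n = (1/(n + 1)) · C(2n, n). For n = 70: C_70 = (1/71) · C(140, 70) = 93820969697840041204785894580506297666600/71 = 1321422108420282270489942177190229544600.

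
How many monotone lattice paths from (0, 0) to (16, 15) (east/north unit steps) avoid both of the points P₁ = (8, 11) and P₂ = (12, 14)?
Number of paths = 228065455

Inclusion–exclusion. Total paths: C(31, 16) = 300540195. Through P₁: C(19, 8)·C(12, 8) = 37413090. Through P₂: C(26, 12)·C(5, 4) = 48288500. Since P₁ is strictly southwest of P₂, a monotone path through both must visit P₁ then P₂; paths through both = C(19, 8)·C(7, 4)·C(5, 4) = 13226850. Avoid both = 300540195 − 37413090 − 48288500 + 13226850 = 228065455.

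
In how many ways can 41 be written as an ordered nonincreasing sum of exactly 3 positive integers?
p(41, 3 parts) = 140

Partitions of n into exactly k parts are in bijection with partitions of n − k into at most k parts (subtract 1 from each part). So p(41, exactly 3) = p(38, parts ≤ 3). Computing via the recurrence p(m, j) = p(m, j−1) + p(m−j, j) gives 140.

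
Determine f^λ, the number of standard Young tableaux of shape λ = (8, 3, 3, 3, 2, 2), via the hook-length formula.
# SYT of shape (8, 3, 3, 3, 2, 2) = 167133120

Hook-length formula: f^λ = n! / Π hook(c), product over all cells c of the Young diagram. For λ = (8, 3, 3, 3, 2, 2), n = 21 boxes. Hook lengths by row (left-to-right, top-to-bottom): [13, 12, 9, 5, 4, 3, 2, 1]; [7, 6, 3]; [6, 5, 2]; [5, 4, 1]; [3, 2]; [2, 1]. Product of hooks = 305690112000. So f^λ = 21! / 305690112000 = 51090942171709440000 / 305690112000 = 167133120.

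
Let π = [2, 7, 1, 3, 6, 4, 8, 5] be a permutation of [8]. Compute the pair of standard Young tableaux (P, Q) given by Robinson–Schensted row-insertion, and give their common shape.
P = [1, 3, 4, 5] / [2, 6, 8] / [7];  Q = [1, 2, 5, 7] / [3, 4, 8] / [6];  common shape = (4, 3, 1)

Row-insert the values π_1, π_2, … into P one at a time, bumping the leftmost entry strictly greater than the inserted value down to the next row. The recording tableau Q records, in position (i, j), the step at which that cell was added to P.
  Insert 2 (step 1): P = [2];  Q = [1]
  Insert 7 (step 2): P = [2, 7];  Q = [1, 2]
  Insert 1 (step 3): P = [1, 7] / [2];  Q = [1, 2] / [3]
  Insert 3 (step 4): P = [1, 3] / [2, 7];  Q = [1, 2] / [3, 4]
  Insert 6 (step 5): P = [1, 3, 6] / [2, 7];  Q = [1, 2, 5] / [3, 4]
  Insert 4 (step 6): P = [1, 3, 4] / [2, 6] / [7];  Q = [1, 2, 5] / [3, 4] / [6]
  Insert 8 (step 7): P = [1, 3, 4, 8] / [2, 6] / [7];  Q = [1, 2, 5, 7] / [3, 4] / [6]
  Insert 5 (step 8): P = [1, 3, 4, 5] / [2, 6, 8] / [7];  Q = [1, 2, 5, 7] / [3, 4, 8] / [6]
Final shape: (4, 3, 1).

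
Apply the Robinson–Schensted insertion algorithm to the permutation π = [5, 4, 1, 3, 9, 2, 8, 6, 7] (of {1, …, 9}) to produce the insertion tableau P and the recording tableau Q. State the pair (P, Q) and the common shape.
P = [1, 2, 6, 7] / [3, 8] / [4, 9] / [5];  Q = [1, 4, 5, 9] / [2, 7] / [3, 8] / [6];  common shape = (4, 2, 2, 1)

Row-insert the values π_1, π_2, … into P one at a time, bumping the leftmost entry strictly greater than the inserted value down to the next row. The recording tableau Q records, in position (i, j), the step at which that cell was added to P.
  Insert 5 (step 1): P = [5];  Q = [1]
  Insert 4 (step 2): P = [4] / [5];  Q = [1] / [2]
  Insert 1 (step 3): P = [1] / [4] / [5];  Q = [1] / [2] / [3]
  Insert 3 (step 4): P = [1, 3] / [4] / [5];  Q = [1, 4] / [2] / [3]
  Insert 9 (step 5): P = [1, 3, 9] / [4] / [5];  Q = [1, 4, 5] / [2] / [3]
  Insert 2 (step 6): P = [1, 2, 9] / [3] / [4] / [5];  Q = [1, 4, 5] / [2] / [3] / [6]
  Insert 8 (step 7): P = [1, 2, 8] / [3, 9] / [4] / [5];  Q = [1, 4, 5] / [2, 7] / [3] / [6]
  Insert 6 (step 8): P = [1, 2, 6] / [3, 8] / [4, 9] / [5];  Q = [1, 4, 5] / [2, 7] / [3, 8] / [6]
  Insert 7 (step 9): P = [1, 2, 6, 7] / [3, 8] / [4, 9] / [5];  Q = [1, 4, 5, 9] / [2, 7] / [3, 8] / [6]
Final shape: (4, 2, 2, 1).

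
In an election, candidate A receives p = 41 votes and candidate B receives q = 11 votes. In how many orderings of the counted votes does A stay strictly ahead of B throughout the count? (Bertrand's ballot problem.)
Strict-lead orderings = 34848305100

Total orderings of the 52 votes with 41 for A: C(52, 41) = 60403728840. By the Bertrand ballot formula (Cycle Lemma / reflection principle), the number of orderings in which A is strictly ahead of B throughout is (p − q)/(p + q) · C(p + q, p) = (41 − 11)/(41 + 11) · 60403728840 = 34848305100.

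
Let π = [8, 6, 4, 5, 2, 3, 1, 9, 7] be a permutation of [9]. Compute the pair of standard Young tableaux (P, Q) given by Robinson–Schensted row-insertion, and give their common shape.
P = [1, 3, 7] / [2, 5, 9] / [4] / [6] / [8];  Q = [1, 4, 8] / [2, 6, 9] / [3] / [5] / [7];  common shape = (3, 3, 1, 1, 1)

Row-insert the values π_1, π_2, … into P one at a time, bumping the leftmost entry strictly greater than the inserted value down to the next row. The recording tableau Q records, in position (i, j), the step at which that cell was added to P.
  Insert 8 (step 1): P = [8];  Q = [1]
  Insert 6 (step 2): P = [6] / [8];  Q = [1] / [2]
  Insert 4 (step 3): P = [4] / [6] / [8];  Q = [1] / [2] / [3]
  Insert 5 (step 4): P = [4, 5] / [6] / [8];  Q = [1, 4] / [2] / [3]
  Insert 2 (step 5): P = [2, 5] / [4] / [6] / [8];  Q = [1, 4] / [2] / [3] / [5]
  Insert 3 (step 6): P = [2, 3] / [4, 5] / [6] / [8];  Q = [1, 4] / [2, 6] / [3] / [5]
  Insert 1 (step 7): P = [1, 3] / [2, 5] / [4] / [6] / [8];  Q = [1, 4] / [2, 6] / [3] / [5] / [7]
  Insert 9 (step 8): P = [1, 3, 9] / [2, 5] / [4] / [6] / [8];  Q = [1, 4, 8] / [2, 6] / [3] / [5] / [7]
  Insert 7 (step 9): P = [1, 3, 7] / [2, 5, 9] / [4] / [6] / [8];  Q = [1, 4, 8] / [2, 6, 9] / [3] / [5] / [7]
Final shape: (3, 3, 1, 1, 1).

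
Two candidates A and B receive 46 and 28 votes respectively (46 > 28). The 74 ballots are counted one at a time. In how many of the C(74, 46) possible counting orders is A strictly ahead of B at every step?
Strict-lead orderings = 47960171890333987536

Total orderings of the 74 votes with 46 for A: C(74, 46) = 197169595549150837648. By the Bertrand ballot formula (Cycle Lemma / reflection principle), the number of orderings in which A is strictly ahead of B throughout is (p − q)/(p + q) · C(p + q, p) = (46 − 28)/(46 + 28) · 197169595549150837648 = 47960171890333987536.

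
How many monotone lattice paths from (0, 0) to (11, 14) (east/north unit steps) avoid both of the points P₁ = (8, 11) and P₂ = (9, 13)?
Number of paths = 2133738

Inclusion–exclusion. Total paths: C(25, 11) = 4457400. Through P₁: C(19, 8)·C(6, 3) = 1511640. Through P₂: C(22, 9)·C(3, 2) = 1492260. Since P₁ is strictly southwest of P₂, a monotone path through both must visit P₁ then P₂; paths through both = C(19, 8)·C(3, 1)·C(3, 2) = 680238. Avoid both = 4457400 − 1511640 − 1492260 + 680238 = 2133738.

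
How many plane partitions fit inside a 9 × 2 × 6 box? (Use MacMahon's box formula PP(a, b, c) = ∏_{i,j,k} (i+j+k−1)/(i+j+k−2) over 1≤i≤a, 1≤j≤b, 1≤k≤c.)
PP(9, 2, 6) = 5725720

Evaluate the triple product over i = 1..9, j = 1..2, k = 1..6. The factors are (2/1) · (3/2) · (4/3) · (5/4) · (6/5) · (7/6) · (3/2) · (4/3) · … (108 factors total). The numerators and denominators telescope so the product is an integer; carrying out the multiplication exactly gives PP(9, 2, 6) = 5725720.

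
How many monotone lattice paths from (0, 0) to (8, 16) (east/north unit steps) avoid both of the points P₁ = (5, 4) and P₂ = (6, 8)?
Number of paths = 571356

Inclusion–exclusion. Total paths: C(24, 8) = 735471. Through P₁: C(9, 5)·C(15, 3) = 57330. Through P₂: C(14, 6)·C(10, 2) = 135135. Since P₁ is strictly southwest of P₂, a monotone path through both must visit P₁ then P₂; paths through both = C(9, 5)·C(5, 1)·C(10, 2) = 28350. Avoid both = 735471 − 57330 − 135135 + 28350 = 571356.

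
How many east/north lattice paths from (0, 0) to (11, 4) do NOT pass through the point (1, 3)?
Number of paths = 1321

Total paths from (0, 0) to (11, 4): C(15, 11) = 1365. Paths through (1, 3): (paths (0, 0) → (1, 3)) × (paths (1, 3) → (11, 4)) = C(4, 1) · C(11, 10) = 4 · 11 = 44. Avoidance count = 1365 − 44 = 1321.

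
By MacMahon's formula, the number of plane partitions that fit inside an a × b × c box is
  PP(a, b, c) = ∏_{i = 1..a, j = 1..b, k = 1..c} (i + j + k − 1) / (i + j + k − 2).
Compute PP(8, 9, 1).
PP(8, 9, 1) = 24310

Evaluate the triple product over i = 1..8, j = 1..9, k = 1..1. The factors are (2/1) · (3/2) · (4/3) · (5/4) · (6/5) · (7/6) · (8/7) · (9/8) · … (72 factors total). The numerators and denominators telescope so the product is an integer; carrying out the multiplication exactly gives PP(8, 9, 1) = 24310.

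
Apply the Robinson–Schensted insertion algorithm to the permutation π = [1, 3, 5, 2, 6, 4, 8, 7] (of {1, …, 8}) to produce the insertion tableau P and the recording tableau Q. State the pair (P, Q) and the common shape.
P = [1, 2, 4, 6, 7] / [3, 5, 8];  Q = [1, 2, 3, 5, 7] / [4, 6, 8];  common shape = (5, 3)

Row-insert the values π_1, π_2, … into P one at a time, bumping the leftmost entry strictly greater than the inserted value down to the next row. The recording tableau Q records, in position (i, j), the step at which that cell was added to P.
  Insert 1 (step 1): P = [1];  Q = [1]
  Insert 3 (step 2): P = [1, 3];  Q = [1, 2]
  Insert 5 (step 3): P = [1, 3, 5];  Q = [1, 2, 3]
  Insert 2 (step 4): P = [1, 2, 5] / [3];  Q = [1, 2, 3] / [4]
  Insert 6 (step 5): P = [1, 2, 5, 6] / [3];  Q = [1, 2, 3, 5] / [4]
  Insert 4 (step 6): P = [1, 2, 4, 6] / [3, 5];  Q = [1, 2, 3, 5] / [4, 6]
  Insert 8 (step 7): P = [1, 2, 4, 6, 8] / [3, 5];  Q = [1, 2, 3, 5, 7] / [4, 6]
  Insert 7 (step 8): P = [1, 2, 4, 6, 7] / [3, 5, 8];  Q = [1, 2, 3, 5, 7] / [4, 6, 8]
Final shape: (5, 3).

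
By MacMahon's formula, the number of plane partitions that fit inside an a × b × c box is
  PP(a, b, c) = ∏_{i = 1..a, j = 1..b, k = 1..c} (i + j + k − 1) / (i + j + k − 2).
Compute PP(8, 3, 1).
PP(8, 3, 1) = 165

Evaluate the triple product over i = 1..8, j = 1..3, k = 1..1. The factors are (2/1) · (3/2) · (4/3) · (3/2) · (4/3) · (5/4) · (4/3) · (5/4) · … (24 factors total). The numerators and denominators telescope so the product is an integer; carrying out the multiplication exactly gives PP(8, 3, 1) = 165.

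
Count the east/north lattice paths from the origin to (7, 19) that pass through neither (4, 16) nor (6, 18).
Number of paths = 349848

Inclusion–exclusion. Total paths: C(26, 7) = 657800. Through P₁: C(20, 4)·C(6, 3) = 96900. Through P₂: C(24, 6)·C(2, 1) = 269192. Since P₁ is strictly southwest of P₂, a monotone path through both must visit P₁ then P₂; paths through both = C(20, 4)·C(4, 2)·C(2, 1) = 58140. Avoid both = 657800 − 96900 − 269192 + 58140 = 349848.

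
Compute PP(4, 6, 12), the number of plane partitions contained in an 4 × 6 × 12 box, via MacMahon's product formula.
PP(4, 6, 12) = 64344818940480

Evaluate the triple product over i = 1..4, j = 1..6, k = 1..12. The factors are (2/1) · (3/2) · (4/3) · (5/4) · (6/5) · (7/6) · (8/7) · (9/8) · … (288 factors total). The numerators and denominators telescope so the product is an integer; carrying out the multiplication exactly gives PP(4, 6, 12) = 64344818940480.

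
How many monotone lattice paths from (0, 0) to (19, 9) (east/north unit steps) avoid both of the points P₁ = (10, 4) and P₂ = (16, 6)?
Number of paths = 3971198

Inclusion–exclusion. Total paths: C(28, 19) = 6906900. Through P₁: C(14, 10)·C(14, 9) = 2004002. Through P₂: C(22, 16)·C(6, 3) = 1492260. Since P₁ is strictly southwest of P₂, a monotone path through both must visit P₁ then P₂; paths through both = C(14, 10)·C(8, 6)·C(6, 3) = 560560. Avoid both = 6906900 − 2004002 − 1492260 + 560560 = 3971198.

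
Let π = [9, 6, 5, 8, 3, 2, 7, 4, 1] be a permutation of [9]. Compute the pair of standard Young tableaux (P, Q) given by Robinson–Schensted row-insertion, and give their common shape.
P = [1, 4] / [2, 7] / [3, 8] / [5] / [6] / [9];  Q = [1, 4] / [2, 7] / [3, 8] / [5] / [6] / [9];  common shape = (2, 2, 2, 1, 1, 1)

Row-insert the values π_1, π_2, … into P one at a time, bumping the leftmost entry strictly greater than the inserted value down to the next row. The recording tableau Q records, in position (i, j), the step at which that cell was added to P.
  Insert 9 (step 1): P = [9];  Q = [1]
  Insert 6 (step 2): P = [6] / [9];  Q = [1] / [2]
  Insert 5 (step 3): P = [5] / [6] / [9];  Q = [1] / [2] / [3]
  Insert 8 (step 4): P = [5, 8] / [6] / [9];  Q = [1, 4] / [2] / [3]
  Insert 3 (step 5): P = [3, 8] / [5] / [6] / [9];  Q = [1, 4] / [2] / [3] / [5]
  Insert 2 (step 6): P = [2, 8] / [3] / [5] / [6] / [9];  Q = [1, 4] / [2] / [3] / [5] / [6]
  Insert 7 (step 7): P = [2, 7] / [3, 8] / [5] / [6] / [9];  Q = [1, 4] / [2, 7] / [3] / [5] / [6]
  Insert 4 (step 8): P = [2, 4] / [3, 7] / [5, 8] / [6] / [9];  Q = [1, 4] / [2, 7] / [3, 8] / [5] / [6]
  Insert 1 (step 9): P = [1, 4] / [2, 7] / [3, 8] / [5] / [6] / [9];  Q = [1, 4] / [2, 7] / [3, 8] / [5] / [6] / [9]
Final shape: (2, 2, 2, 1, 1, 1).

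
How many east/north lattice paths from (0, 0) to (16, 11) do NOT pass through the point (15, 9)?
Number of paths = 9115383

Total paths from (0, 0) to (16, 11): C(27, 16) = 13037895. Paths through (15, 9): (paths (0, 0) → (15, 9)) × (paths (15, 9) → (16, 11)) = C(24, 15) · C(3, 1) = 1307504 · 3 = 3922512. Avoidance count = 13037895 − 3922512 = 9115383.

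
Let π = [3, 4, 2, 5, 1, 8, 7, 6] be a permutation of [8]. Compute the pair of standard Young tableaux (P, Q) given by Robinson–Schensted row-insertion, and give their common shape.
P = [1, 4, 5, 6] / [2, 7] / [3, 8];  Q = [1, 2, 4, 6] / [3, 7] / [5, 8];  common shape = (4, 2, 2)

Row-insert the values π_1, π_2, … into P one at a time, bumping the leftmost entry strictly greater than the inserted value down to the next row. The recording tableau Q records, in position (i, j), the step at which that cell was added to P.
  Insert 3 (step 1): P = [3];  Q = [1]
  Insert 4 (step 2): P = [3, 4];  Q = [1, 2]
  Insert 2 (step 3): P = [2, 4] / [3];  Q = [1, 2] / [3]
  Insert 5 (step 4): P = [2, 4, 5] / [3];  Q = [1, 2, 4] / [3]
  Insert 1 (step 5): P = [1, 4, 5] / [2] / [3];  Q = [1, 2, 4] / [3] / [5]
  Insert 8 (step 6): P = [1, 4, 5, 8] / [2] / [3];  Q = [1, 2, 4, 6] / [3] / [5]
  Insert 7 (step 7): P = [1, 4, 5, 7] / [2, 8] / [3];  Q = [1, 2, 4, 6] / [3, 7] / [5]
  Insert 6 (step 8): P = [1, 4, 5, 6] / [2, 7] / [3, 8];  Q = [1, 2, 4, 6] / [3, 7] / [5, 8]
Final shape: (4, 2, 2).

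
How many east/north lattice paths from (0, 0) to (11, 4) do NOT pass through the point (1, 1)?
Number of paths = 793

Total paths from (0, 0) to (11, 4): C(15, 11) = 1365. Paths through (1, 1): (paths (0, 0) → (1, 1)) × (paths (1, 1) → (11, 4)) = C(2, 1) · C(13, 10) = 2 · 286 = 572. Avoidance count = 1365 − 572 = 793.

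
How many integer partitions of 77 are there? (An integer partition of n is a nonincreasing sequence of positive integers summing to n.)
p(77) = 10619863

Compute p(n) via the recurrence p(n, m) = p(n, m−1) + p(n−m, m), where p(n, m) counts partitions of n with all parts ≤ m and p(n) = p(n, n). The base cases are p(0, m) = 1 and p(n, 0) = 0 for n > 0. Filling the table yields p(77) = 10619863. (Euler's pentagonal recurrence is an alternative.)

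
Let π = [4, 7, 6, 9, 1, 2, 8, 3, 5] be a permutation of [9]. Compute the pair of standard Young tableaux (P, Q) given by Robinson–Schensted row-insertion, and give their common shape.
P = [1, 2, 3, 5] / [4, 6, 8] / [7, 9];  Q = [1, 2, 4, 9] / [3, 6, 7] / [5, 8];  common shape = (4, 3, 2)

Row-insert the values π_1, π_2, … into P one at a time, bumping the leftmost entry strictly greater than the inserted value down to the next row. The recording tableau Q records, in position (i, j), the step at which that cell was added to P.
  Insert 4 (step 1): P = [4];  Q = [1]
  Insert 7 (step 2): P = [4, 7];  Q = [1, 2]
  Insert 6 (step 3): P = [4, 6] / [7];  Q = [1, 2] / [3]
  Insert 9 (step 4): P = [4, 6, 9] / [7];  Q = [1, 2, 4] / [3]
  Insert 1 (step 5): P = [1, 6, 9] / [4] / [7];  Q = [1, 2, 4] / [3] / [5]
  Insert 2 (step 6): P = [1, 2, 9] / [4, 6] / [7];  Q = [1, 2, 4] / [3, 6] / [5]
  Insert 8 (step 7): P = [1, 2, 8] / [4, 6, 9] / [7];  Q = [1, 2, 4] / [3, 6, 7] / [5]
  Insert 3 (step 8): P = [1, 2, 3] / [4, 6, 8] / [7, 9];  Q = [1, 2, 4] / [3, 6, 7] / [5, 8]
  Insert 5 (step 9): P = [1, 2, 3, 5] / [4, 6, 8] / [7, 9];  Q = [1, 2, 4, 9] / [3, 6, 7] / [5, 8]
Final shape: (4, 3, 2).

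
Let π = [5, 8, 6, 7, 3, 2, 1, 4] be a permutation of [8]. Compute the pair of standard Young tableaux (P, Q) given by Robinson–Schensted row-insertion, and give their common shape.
P = [1, 4, 7] / [2, 6] / [3] / [5] / [8];  Q = [1, 2, 4] / [3, 8] / [5] / [6] / [7];  common shape = (3, 2, 1, 1, 1)

Row-insert the values π_1, π_2, … into P one at a time, bumping the leftmost entry strictly greater than the inserted value down to the next row. The recording tableau Q records, in position (i, j), the step at which that cell was added to P.
  Insert 5 (step 1): P = [5];  Q = [1]
  Insert 8 (step 2): P = [5, 8];  Q = [1, 2]
  Insert 6 (step 3): P = [5, 6] / [8];  Q = [1, 2] / [3]
  Insert 7 (step 4): P = [5, 6, 7] / [8];  Q = [1, 2, 4] / [3]
  Insert 3 (step 5): P = [3, 6, 7] / [5] / [8];  Q = [1, 2, 4] / [3] / [5]
  Insert 2 (step 6): P = [2, 6, 7] / [3] / [5] / [8];  Q = [1, 2, 4] / [3] / [5] / [6]
  Insert 1 (step 7): P = [1, 6, 7] / [2] / [3] / [5] / [8];  Q = [1, 2, 4] / [3] / [5] / [6] / [7]
  Insert 4 (step 8): P = [1, 4, 7] / [2, 6] / [3] / [5] / [8];  Q = [1, 2, 4] / [3, 8] / [5] / [6] / [7]
Final shape: (3, 2, 1, 1, 1).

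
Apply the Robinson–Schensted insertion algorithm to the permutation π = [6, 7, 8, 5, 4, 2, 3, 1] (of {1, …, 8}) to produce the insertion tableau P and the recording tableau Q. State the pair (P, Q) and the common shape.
P = [1, 3, 8] / [2, 7] / [4] / [5] / [6];  Q = [1, 2, 3] / [4, 7] / [5] / [6] / [8];  common shape = (3, 2, 1, 1, 1)

Row-insert the values π_1, π_2, … into P one at a time, bumping the leftmost entry strictly greater than the inserted value down to the next row. The recording tableau Q records, in position (i, j), the step at which that cell was added to P.
  Insert 6 (step 1): P = [6];  Q = [1]
  Insert 7 (step 2): P = [6, 7];  Q = [1, 2]
  Insert 8 (step 3): P = [6, 7, 8];  Q = [1, 2, 3]
  Insert 5 (step 4): P = [5, 7, 8] / [6];  Q = [1, 2, 3] / [4]
  Insert 4 (step 5): P = [4, 7, 8] / [5] / [6];  Q = [1, 2, 3] / [4] / [5]
  Insert 2 (step 6): P = [2, 7, 8] / [4] / [5] / [6];  Q = [1, 2, 3] / [4] / [5] / [6]
  Insert 3 (step 7): P = [2, 3, 8] / [4, 7] / [5] / [6];  Q = [1, 2, 3] / [4, 7] / [5] / [6]
  Insert 1 (step 8): P = [1, 3, 8] / [2, 7] / [4] / [5] / [6];  Q = [1, 2, 3] / [4, 7] / [5] / [6] / [8]
Final shape: (3, 2, 1, 1, 1).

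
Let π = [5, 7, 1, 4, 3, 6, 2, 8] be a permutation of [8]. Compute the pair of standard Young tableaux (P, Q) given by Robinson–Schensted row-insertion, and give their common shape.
P = [1, 2, 6, 8] / [3, 7] / [4] / [5];  Q = [1, 2, 6, 8] / [3, 4] / [5] / [7];  common shape = (4, 2, 1, 1)

Row-insert the values π_1, π_2, … into P one at a time, bumping the leftmost entry strictly greater than the inserted value down to the next row. The recording tableau Q records, in position (i, j), the step at which that cell was added to P.
  Insert 5 (step 1): P = [5];  Q = [1]
  Insert 7 (step 2): P = [5, 7];  Q = [1, 2]
  Insert 1 (step 3): P = [1, 7] / [5];  Q = [1, 2] / [3]
  Insert 4 (step 4): P = [1, 4] / [5, 7];  Q = [1, 2] / [3, 4]
  Insert 3 (step 5): P = [1, 3] / [4, 7] / [5];  Q = [1, 2] / [3, 4] / [5]
  Insert 6 (step 6): P = [1, 3, 6] / [4, 7] / [5];  Q = [1, 2, 6] / [3, 4] / [5]
  Insert 2 (step 7): P = [1, 2, 6] / [3, 7] / [4] / [5];  Q = [1, 2, 6] / [3, 4] / [5] / [7]
  Insert 8 (step 8): P = [1, 2, 6, 8] / [3, 7] / [4] / [5];  Q = [1, 2, 6, 8] / [3, 4] / [5] / [7]
Final shape: (4, 2, 1, 1).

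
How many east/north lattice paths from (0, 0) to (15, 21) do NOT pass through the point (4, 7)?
Number of paths = 4096960560

Total paths from (0, 0) to (15, 21): C(36, 15) = 5567902560. Paths through (4, 7): (paths (0, 0) → (4, 7)) × (paths (4, 7) → (15, 21)) = C(11, 4) · C(25, 11) = 330 · 4457400 = 1470942000. Avoidance count = 5567902560 − 1470942000 = 4096960560.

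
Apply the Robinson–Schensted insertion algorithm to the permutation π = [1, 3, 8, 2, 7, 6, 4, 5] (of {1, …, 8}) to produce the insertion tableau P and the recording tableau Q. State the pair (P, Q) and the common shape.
P = [1, 2, 4, 5] / [3, 6] / [7] / [8];  Q = [1, 2, 3, 8] / [4, 5] / [6] / [7];  common shape = (4, 2, 1, 1)

Row-insert the values π_1, π_2, … into P one at a time, bumping the leftmost entry strictly greater than the inserted value down to the next row. The recording tableau Q records, in position (i, j), the step at which that cell was added to P.
  Insert 1 (step 1): P = [1];  Q = [1]
  Insert 3 (step 2): P = [1, 3];  Q = [1, 2]
  Insert 8 (step 3): P = [1, 3, 8];  Q = [1, 2, 3]
  Insert 2 (step 4): P = [1, 2, 8] / [3];  Q = [1, 2, 3] / [4]
  Insert 7 (step 5): P = [1, 2, 7] / [3, 8];  Q = [1, 2, 3] / [4, 5]
  Insert 6 (step 6): P = [1, 2, 6] / [3, 7] / [8];  Q = [1, 2, 3] / [4, 5] / [6]
  Insert 4 (step 7): P = [1, 2, 4] / [3, 6] / [7] / [8];  Q = [1, 2, 3] / [4, 5] / [6] / [7]
  Insert 5 (step 8): P = [1, 2, 4, 5] / [3, 6] / [7] / [8];  Q = [1, 2, 3, 8] / [4, 5] / [6] / [7]
Final shape: (4, 2, 1, 1).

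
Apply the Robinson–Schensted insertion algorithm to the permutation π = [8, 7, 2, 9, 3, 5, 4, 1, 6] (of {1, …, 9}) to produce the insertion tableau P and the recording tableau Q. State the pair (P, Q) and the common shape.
P = [1, 3, 4, 6] / [2, 9] / [5] / [7] / [8];  Q = [1, 4, 6, 9] / [2, 5] / [3] / [7] / [8];  common shape = (4, 2, 1, 1, 1)

Row-insert the values π_1, π_2, … into P one at a time, bumping the leftmost entry strictly greater than the inserted value down to the next row. The recording tableau Q records, in position (i, j), the step at which that cell was added to P.
  Insert 8 (step 1): P = [8];  Q = [1]
  Insert 7 (step 2): P = [7] / [8];  Q = [1] / [2]
  Insert 2 (step 3): P = [2] / [7] / [8];  Q = [1] / [2] / [3]
  Insert 9 (step 4): P = [2, 9] / [7] / [8];  Q = [1, 4] / [2] / [3]
  Insert 3 (step 5): P = [2, 3] / [7, 9] / [8];  Q = [1, 4] / [2, 5] / [3]
  Insert 5 (step 6): P = [2, 3, 5] / [7, 9] / [8];  Q = [1, 4, 6] / [2, 5] / [3]
  Insert 4 (step 7): P = [2, 3, 4] / [5, 9] / [7] / [8];  Q = [1, 4, 6] / [2, 5] / [3] / [7]
  Insert 1 (step 8): P = [1, 3, 4] / [2, 9] / [5] / [7] / [8];  Q = [1, 4, 6] / [2, 5] / [3] / [7] / [8]
  Insert 6 (step 9): P = [1, 3, 4, 6] / [2, 9] / [5] / [7] / [8];  Q = [1, 4, 6, 9] / [2, 5] / [3] / [7] / [8]
Final shape: (4, 2, 1, 1, 1).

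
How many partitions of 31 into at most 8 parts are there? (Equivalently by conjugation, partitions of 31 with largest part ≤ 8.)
p(31, parts ≤ 8) = 2857

Use the recurrence p(n, m) = p(n, m−1) + p(n−m, m): either the largest part is < m (count p(n, m−1)) or the largest part is exactly m (remove one copy of m, count p(n−m, m)). With p(0, ·) = 1 this gives p(31, parts ≤ 8) = 2857. (By conjugating Young diagrams, this also counts partitions of 31 into at most 8 parts.)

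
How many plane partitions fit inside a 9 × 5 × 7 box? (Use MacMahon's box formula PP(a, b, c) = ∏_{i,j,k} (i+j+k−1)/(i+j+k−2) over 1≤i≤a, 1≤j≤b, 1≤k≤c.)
PP(9, 5, 7) = 2424984388825856

Evaluate the triple product over i = 1..9, j = 1..5, k = 1..7. The factors are (2/1) · (3/2) · (4/3) · (5/4) · (6/5) · (7/6) · (8/7) · (3/2) · … (315 factors total). The numerators and denominators telescope so the product is an integer; carrying out the multiplication exactly gives PP(9, 5, 7) = 2424984388825856.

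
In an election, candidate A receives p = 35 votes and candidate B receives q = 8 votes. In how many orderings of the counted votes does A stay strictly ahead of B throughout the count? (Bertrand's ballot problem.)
Strict-lead orderings = 91051857

Total orderings of the 43 votes with 35 for A: C(43, 35) = 145008513. By the Bertrand ballot formula (Cycle Lemma / reflection principle), the number of orderings in which A is strictly ahead of B throughout is (p − q)/(p + q) · C(p + q, p) = (35 − 8)/(35 + 8) · 145008513 = 91051857.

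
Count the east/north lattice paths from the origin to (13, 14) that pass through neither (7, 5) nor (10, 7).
Number of paths = 14710980

Inclusion–exclusion. Total paths: C(27, 13) = 20058300. Through P₁: C(12, 7)·C(15, 6) = 3963960. Through P₂: C(17, 10)·C(10, 3) = 2333760. Since P₁ is strictly southwest of P₂, a monotone path through both must visit P₁ then P₂; paths through both = C(12, 7)·C(5, 3)·C(10, 3) = 950400. Avoid both = 20058300 − 3963960 − 2333760 + 950400 = 14710980.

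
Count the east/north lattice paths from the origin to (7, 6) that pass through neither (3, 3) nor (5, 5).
Number of paths = 620

Inclusion–exclusion. Total paths: C(13, 7) = 1716. Through P₁: C(6, 3)·C(7, 4) = 700. Through P₂: C(10, 5)·C(3, 2) = 756. Since P₁ is strictly southwest of P₂, a monotone path through both must visit P₁ then P₂; paths through both = C(6, 3)·C(4, 2)·C(3, 2) = 360. Avoid both = 1716 − 700 − 756 + 360 = 620.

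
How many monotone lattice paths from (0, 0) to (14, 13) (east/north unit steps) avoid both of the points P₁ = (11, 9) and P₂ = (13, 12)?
Number of paths = 7138300

Inclusion–exclusion. Total paths: C(27, 14) = 20058300. Through P₁: C(20, 11)·C(7, 3) = 5878600. Through P₂: C(25, 13)·C(2, 1) = 10400600. Since P₁ is strictly southwest of P₂, a monotone path through both must visit P₁ then P₂; paths through both = C(20, 11)·C(5, 2)·C(2, 1) = 3359200. Avoid both = 20058300 − 5878600 − 10400600 + 3359200 = 7138300.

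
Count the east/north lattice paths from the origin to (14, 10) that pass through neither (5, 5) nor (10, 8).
Number of paths = 1012062

Inclusion–exclusion. Total paths: C(24, 14) = 1961256. Through P₁: C(10, 5)·C(14, 9) = 504504. Through P₂: C(18, 10)·C(6, 4) = 656370. Since P₁ is strictly southwest of P₂, a monotone path through both must visit P₁ then P₂; paths through both = C(10, 5)·C(8, 5)·C(6, 4) = 211680. Avoid both = 1961256 − 504504 − 656370 + 211680 = 1012062.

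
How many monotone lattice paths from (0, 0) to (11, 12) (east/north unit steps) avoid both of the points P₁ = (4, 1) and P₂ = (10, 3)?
Number of paths = 1191498

Inclusion–exclusion. Total paths: C(23, 11) = 1352078. Through P₁: C(5, 4)·C(18, 7) = 159120. Through P₂: C(13, 10)·C(10, 1) = 2860. Since P₁ is strictly southwest of P₂, a monotone path through both must visit P₁ then P₂; paths through both = C(5, 4)·C(8, 6)·C(10, 1) = 1400. Avoid both = 1352078 − 159120 − 2860 + 1400 = 1191498.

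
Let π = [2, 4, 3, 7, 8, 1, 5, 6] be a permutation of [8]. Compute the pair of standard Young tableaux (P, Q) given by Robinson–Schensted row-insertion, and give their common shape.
P = [1, 3, 5, 6] / [2, 7, 8] / [4];  Q = [1, 2, 4, 5] / [3, 7, 8] / [6];  common shape = (4, 3, 1)

Row-insert the values π_1, π_2, … into P one at a time, bumping the leftmost entry strictly greater than the inserted value down to the next row. The recording tableau Q records, in position (i, j), the step at which that cell was added to P.
  Insert 2 (step 1): P = [2];  Q = [1]
  Insert 4 (step 2): P = [2, 4];  Q = [1, 2]
  Insert 3 (step 3): P = [2, 3] / [4];  Q = [1, 2] / [3]
  Insert 7 (step 4): P = [2, 3, 7] / [4];  Q = [1, 2, 4] / [3]
  Insert 8 (step 5): P = [2, 3, 7, 8] / [4];  Q = [1, 2, 4, 5] / [3]
  Insert 1 (step 6): P = [1, 3, 7, 8] / [2] / [4];  Q = [1, 2, 4, 5] / [3] / [6]
  Insert 5 (step 7): P = [1, 3, 5, 8] / [2, 7] / [4];  Q = [1, 2, 4, 5] / [3, 7] / [6]
  Insert 6 (step 8): P = [1, 3, 5, 6] / [2, 7, 8] / [4];  Q = [1, 2, 4, 5] / [3, 7, 8] / [6]
Final shape: (4, 3, 1).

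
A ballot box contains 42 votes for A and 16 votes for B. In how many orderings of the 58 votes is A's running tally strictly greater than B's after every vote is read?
Strict-lead orderings = 35844219876465

Total orderings of the 58 votes with 42 for A: C(58, 42) = 79960182801345. By the Bertrand ballot formula (Cycle Lemma / reflection principle), the number of orderings in which A is strictly ahead of B throughout is (p − q)/(p + q) · C(p + q, p) = (42 − 16)/(42 + 16) · 79960182801345 = 35844219876465.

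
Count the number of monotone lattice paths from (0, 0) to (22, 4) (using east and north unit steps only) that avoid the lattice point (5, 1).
Number of paths = 8110

Total paths from (0, 0) to (22, 4): C(26, 22) = 14950. Paths through (5, 1): (paths (0, 0) → (5, 1)) × (paths (5, 1) → (22, 4)) = C(6, 5) · C(20, 17) = 6 · 1140 = 6840. Avoidance count = 14950 − 6840 = 8110.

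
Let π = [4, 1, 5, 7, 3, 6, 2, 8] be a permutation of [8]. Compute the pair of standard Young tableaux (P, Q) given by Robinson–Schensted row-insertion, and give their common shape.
P = [1, 2, 6, 8] / [3, 5, 7] / [4];  Q = [1, 3, 4, 8] / [2, 5, 6] / [7];  common shape = (4, 3, 1)

Row-insert the values π_1, π_2, … into P one at a time, bumping the leftmost entry strictly greater than the inserted value down to the next row. The recording tableau Q records, in position (i, j), the step at which that cell was added to P.
  Insert 4 (step 1): P = [4];  Q = [1]
  Insert 1 (step 2): P = [1] / [4];  Q = [1] / [2]
  Insert 5 (step 3): P = [1, 5] / [4];  Q = [1, 3] / [2]
  Insert 7 (step 4): P = [1, 5, 7] / [4];  Q = [1, 3, 4] / [2]
  Insert 3 (step 5): P = [1, 3, 7] / [4, 5];  Q = [1, 3, 4] / [2, 5]
  Insert 6 (step 6): P = [1, 3, 6] / [4, 5, 7];  Q = [1, 3, 4] / [2, 5, 6]
  Insert 2 (step 7): P = [1, 2, 6] / [3, 5, 7] / [4];  Q = [1, 3, 4] / [2, 5, 6] / [7]
  Insert 8 (step 8): P = [1, 2, 6, 8] / [3, 5, 7] / [4];  Q = [1, 3, 4, 8] / [2, 5, 6] / [7]
Final shape: (4, 3, 1).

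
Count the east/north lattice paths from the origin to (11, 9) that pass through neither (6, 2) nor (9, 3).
Number of paths = 142760

Inclusion–exclusion. Total paths: C(20, 11) = 167960. Through P₁: C(8, 6)·C(12, 5) = 22176. Through P₂: C(12, 9)·C(8, 2) = 6160. Since P₁ is strictly southwest of P₂, a monotone path through both must visit P₁ then P₂; paths through both = C(8, 6)·C(4, 3)·C(8, 2) = 3136. Avoid both = 167960 − 22176 − 6160 + 3136 = 142760.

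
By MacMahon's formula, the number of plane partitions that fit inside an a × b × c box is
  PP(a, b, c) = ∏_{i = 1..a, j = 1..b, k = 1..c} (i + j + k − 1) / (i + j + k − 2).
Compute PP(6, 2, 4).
PP(6, 2, 4) = 13860

Evaluate the triple product over i = 1..6, j = 1..2, k = 1..4. The factors are (2/1) · (3/2) · (4/3) · (5/4) · (3/2) · (4/3) · (5/4) · (6/5) · … (48 factors total). The numerators and denominators telescope so the product is an integer; carrying out the multiplication exactly gives PP(6, 2, 4) = 13860.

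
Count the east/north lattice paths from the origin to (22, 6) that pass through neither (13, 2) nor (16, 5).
Number of paths = 173922

Inclusion–exclusion. Total paths: C(28, 22) = 376740. Through P₁: C(15, 13)·C(13, 9) = 75075. Through P₂: C(21, 16)·C(7, 6) = 142443. Since P₁ is strictly southwest of P₂, a monotone path through both must visit P₁ then P₂; paths through both = C(15, 13)·C(6, 3)·C(7, 6) = 14700. Avoid both = 376740 − 75075 − 142443 + 14700 = 173922.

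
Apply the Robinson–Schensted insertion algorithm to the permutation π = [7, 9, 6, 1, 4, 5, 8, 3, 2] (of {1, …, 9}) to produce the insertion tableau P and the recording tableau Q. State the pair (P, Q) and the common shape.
P = [1, 2, 5, 8] / [3, 9] / [4] / [6] / [7];  Q = [1, 2, 6, 7] / [3, 5] / [4] / [8] / [9];  common shape = (4, 2, 1, 1, 1)

Row-insert the values π_1, π_2, … into P one at a time, bumping the leftmost entry strictly greater than the inserted value down to the next row. The recording tableau Q records, in position (i, j), the step at which that cell was added to P.
  Insert 7 (step 1): P = [7];  Q = [1]
  Insert 9 (step 2): P = [7, 9];  Q = [1, 2]
  Insert 6 (step 3): P = [6, 9] / [7];  Q = [1, 2] / [3]
  Insert 1 (step 4): P = [1, 9] / [6] / [7];  Q = [1, 2] / [3] / [4]
  Insert 4 (step 5): P = [1, 4] / [6, 9] / [7];  Q = [1, 2] / [3, 5] / [4]
  Insert 5 (step 6): P = [1, 4, 5] / [6, 9] / [7];  Q = [1, 2, 6] / [3, 5] / [4]
  Insert 8 (step 7): P = [1, 4, 5, 8] / [6, 9] / [7];  Q = [1, 2, 6, 7] / [3, 5] / [4]
  Insert 3 (step 8): P = [1, 3, 5, 8] / [4, 9] / [6] / [7];  Q = [1, 2, 6, 7] / [3, 5] / [4] / [8]
  Insert 2 (step 9): P = [1, 2, 5, 8] / [3, 9] / [4] / [6] / [7];  Q = [1, 2, 6, 7] / [3, 5] / [4] / [8] / [9]
Final shape: (4, 2, 1, 1, 1).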